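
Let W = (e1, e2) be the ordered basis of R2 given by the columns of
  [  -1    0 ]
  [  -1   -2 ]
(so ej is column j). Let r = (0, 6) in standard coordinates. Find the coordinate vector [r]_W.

(0, -3)

Write r = c_1 e1 + c_2 e2 and solve for the c_i.
System: -c_1 + 0c_2 = 0, -c_1 - 2c_2 = 6; solving gives c_1 = 0, c_2 = -3.
Check: 0·e1 - 3e2 = (0, 6).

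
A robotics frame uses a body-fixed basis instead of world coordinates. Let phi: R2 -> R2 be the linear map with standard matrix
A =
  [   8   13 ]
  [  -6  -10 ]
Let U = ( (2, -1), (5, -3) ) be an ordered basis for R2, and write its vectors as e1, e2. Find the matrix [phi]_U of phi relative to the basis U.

The j-th column of [phi]_U is [phi(ej)]_U.
phi(e1) = A e1 = (3, -2) = -e1 + e2, so column 1 is (-1, 1).
Repeating for e2 and assembling the columns gives [[-1, 3], [1, -1]].

[[-1, 3], [1, -1]]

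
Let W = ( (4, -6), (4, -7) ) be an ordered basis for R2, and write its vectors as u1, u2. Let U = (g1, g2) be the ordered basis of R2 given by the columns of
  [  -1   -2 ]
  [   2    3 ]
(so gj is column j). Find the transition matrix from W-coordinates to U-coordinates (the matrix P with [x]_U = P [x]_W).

[[0, -2], [-2, -1]]

Column j of P is [uj]_U, since P maps W-coordinates to U-coordinates.
Expressing u1 in U: u1 = 0·g1 - 2g2, so column 1 of P is (0, -2).
Doing the same for each uj gives P = [[0, -2], [-2, -1]].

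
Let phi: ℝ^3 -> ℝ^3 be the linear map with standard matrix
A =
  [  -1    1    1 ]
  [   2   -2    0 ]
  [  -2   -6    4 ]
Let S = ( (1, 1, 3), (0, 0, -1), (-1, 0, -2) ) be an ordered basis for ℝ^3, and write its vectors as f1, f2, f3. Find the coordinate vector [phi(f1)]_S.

Compute phi(f1) = A f1 = (3, 0, 4) in standard coordinates.
Then write this in S-coordinates: solve for y in y_1 f1 + ... + y_3 f3 = (3, 0, 4).
This gives y = (0, 2, -3), which is column 1 of [phi]_S.

(0, 2, -3)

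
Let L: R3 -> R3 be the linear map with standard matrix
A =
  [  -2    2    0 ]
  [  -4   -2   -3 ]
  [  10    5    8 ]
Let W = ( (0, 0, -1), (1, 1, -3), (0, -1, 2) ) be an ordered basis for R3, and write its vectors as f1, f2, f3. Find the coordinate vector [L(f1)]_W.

Compute L(f1) = A f1 = (0, 3, -8) in standard coordinates.
Then write this in W-coordinates: solve for y in y_1 f1 + ... + y_3 f3 = (0, 3, -8).
This gives y = (2, 0, -3), which is column 1 of [L]_W.

(2, 0, -3)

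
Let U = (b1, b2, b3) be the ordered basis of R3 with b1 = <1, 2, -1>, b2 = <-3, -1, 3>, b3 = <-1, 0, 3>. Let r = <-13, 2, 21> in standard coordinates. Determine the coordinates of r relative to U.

We seek scalars with c_1 b1 + ... + c_3 b3 = r; equivalently solve M c = r where the columns of M are b1, ..., b3.
Row-reducing the augmented matrix [M | r] gives c = (3, 4, 4).
Check: 3b1 + 4b2 + 4b3 = <-13, 2, 21>.

<3, 4, 4>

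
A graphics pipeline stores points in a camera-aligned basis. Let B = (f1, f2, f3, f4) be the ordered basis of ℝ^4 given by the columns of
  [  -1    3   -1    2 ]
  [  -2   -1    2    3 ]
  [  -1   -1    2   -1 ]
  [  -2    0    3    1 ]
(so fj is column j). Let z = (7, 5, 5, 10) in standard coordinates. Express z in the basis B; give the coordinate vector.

We seek scalars with c_1 f1 + ... + c_4 f4 = z; equivalently solve M c = z where the columns of M are f1, ..., f4.
Gaussian elimination on [M | z] yields c = (-4, 2, 1, -1).
Check: -4f1 + 2f2 + f3 - f4 = (7, 5, 5, 10).

(-4, 2, 1, -1)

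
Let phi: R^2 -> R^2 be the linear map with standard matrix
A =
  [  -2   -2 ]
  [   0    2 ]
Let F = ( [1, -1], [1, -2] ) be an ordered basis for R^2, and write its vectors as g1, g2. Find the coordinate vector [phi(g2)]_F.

[0, 2]

Compute phi(g2) = A g2 = [2, -4] in standard coordinates.
Then write this in F-coordinates: solve for y in y_1 g1 + y_2 g2 = [2, -4].
This gives y = [0, 2], which is column 2 of [phi]_F.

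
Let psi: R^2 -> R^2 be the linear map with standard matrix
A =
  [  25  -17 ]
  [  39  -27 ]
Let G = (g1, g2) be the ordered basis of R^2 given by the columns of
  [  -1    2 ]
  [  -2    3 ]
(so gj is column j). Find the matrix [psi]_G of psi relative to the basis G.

With P the matrix whose columns are g1, g2, [psi]_G = P^(-1) A P.
Column by column: psi(g1) = A g1 = <9, 15>; its G-coordinates <-3, 3> give column 1.
Continuing for each basis vector yields [psi]_G = [[-3, 3], [3, 1]].

[[-3, 3], [3, 1]]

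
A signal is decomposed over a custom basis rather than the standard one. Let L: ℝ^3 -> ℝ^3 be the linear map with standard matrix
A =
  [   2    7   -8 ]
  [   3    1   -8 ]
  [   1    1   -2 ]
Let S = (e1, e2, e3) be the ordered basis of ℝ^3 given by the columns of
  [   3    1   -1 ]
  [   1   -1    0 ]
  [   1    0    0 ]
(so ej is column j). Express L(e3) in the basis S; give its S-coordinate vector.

<-1, 2, 1>

Column 3 of [L]_S is the S-coordinate vector of L(e3).
In standard coordinates L(e3) = A e3 = <-2, -3, -1>.
Converting to S: <-2, -3, -1> = -e1 + 2e2 + e3, so the coordinate vector is <-1, 2, 1>.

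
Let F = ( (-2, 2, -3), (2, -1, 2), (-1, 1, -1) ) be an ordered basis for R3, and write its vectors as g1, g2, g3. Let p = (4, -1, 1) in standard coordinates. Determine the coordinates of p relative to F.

(3, 3, -4)

Write p = c_1 g1 + ... + c_3 g3 and solve for the c_i.
Solving this 3x3 system gives c = (3, 3, -4).
Check: 3g1 + 3g2 - 4g3 = (4, -1, 1).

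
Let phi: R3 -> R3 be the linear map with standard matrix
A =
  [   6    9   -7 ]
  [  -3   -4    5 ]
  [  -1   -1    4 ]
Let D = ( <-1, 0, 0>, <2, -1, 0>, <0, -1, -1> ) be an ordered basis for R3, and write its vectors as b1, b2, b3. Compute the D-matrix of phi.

[[2, -1, -2], [-2, 1, -2], [-1, 1, 3]]

With P the matrix whose columns are b1, ..., b3, [phi]_D = P^(-1) A P.
Column by column: phi(b1) = A b1 = <-6, 3, 1>; its D-coordinates <2, -2, -1> give column 1.
Continuing for each basis vector yields [phi]_D = [[2, -1, -2], [-2, 1, -2], [-1, 1, 3]].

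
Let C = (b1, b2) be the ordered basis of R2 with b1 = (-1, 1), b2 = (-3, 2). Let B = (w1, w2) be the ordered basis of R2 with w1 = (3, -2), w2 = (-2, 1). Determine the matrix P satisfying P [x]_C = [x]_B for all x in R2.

Column j of P is [bj]_B, since P maps C-coordinates to B-coordinates.
Expressing b1 in B: b1 = -w1 - w2, so column 1 of P is (-1, -1).
Doing the same for each bj gives P = [[-1, -1], [-1, 0]].

[[-1, -1], [-1, 0]]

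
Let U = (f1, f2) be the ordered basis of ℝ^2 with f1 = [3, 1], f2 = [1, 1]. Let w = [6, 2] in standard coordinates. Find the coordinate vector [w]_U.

[2, 0]

[w]_U is the unique c with M c = w, where M has columns f1, f2.
System: 3c_1 + c_2 = 6, c_1 + c_2 = 2; solving gives c_1 = 2, c_2 = 0.
Check: 2f1 + 0·f2 = [6, 2].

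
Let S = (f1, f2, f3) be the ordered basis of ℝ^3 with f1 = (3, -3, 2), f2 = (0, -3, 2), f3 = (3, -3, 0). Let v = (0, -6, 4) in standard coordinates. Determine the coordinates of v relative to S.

Write v = c_1 f1 + ... + c_3 f3 and solve for the c_i.
Gaussian elimination on [M | v] yields c = (0, 2, 0).
Check: 0·f1 + 2f2 + 0·f3 = (0, -6, 4).

(0, 2, 0)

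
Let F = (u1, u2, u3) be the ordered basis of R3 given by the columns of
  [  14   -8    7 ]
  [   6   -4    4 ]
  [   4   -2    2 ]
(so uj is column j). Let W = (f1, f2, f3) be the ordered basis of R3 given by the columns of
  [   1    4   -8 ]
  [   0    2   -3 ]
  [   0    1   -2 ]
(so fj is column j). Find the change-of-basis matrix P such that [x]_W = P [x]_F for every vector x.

Take x = uj: its F-coordinates are the j-th standard unit vector, so P e_j — column j of P — equals [uj]_W.
u1 = -2f1 + 0·f2 - 2f3, giving column 1 = (-2, 0, -2); repeating for each j gives P = [[-2, 0, -1], [0, -2, 2], [-2, 0, 0]].

[[-2, 0, -1], [0, -2, 2], [-2, 0, 0]]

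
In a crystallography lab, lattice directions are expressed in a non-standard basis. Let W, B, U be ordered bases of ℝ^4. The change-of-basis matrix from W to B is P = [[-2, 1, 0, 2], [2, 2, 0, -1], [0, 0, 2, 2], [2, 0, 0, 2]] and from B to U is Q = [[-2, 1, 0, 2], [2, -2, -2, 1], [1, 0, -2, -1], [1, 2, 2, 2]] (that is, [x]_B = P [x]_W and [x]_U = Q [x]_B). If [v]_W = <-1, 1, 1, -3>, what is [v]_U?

<-7, -12, 13, -21>

First [v]_B = P [v]_W = <-3, 3, -4, -8>.
Then [v]_U = Q [v]_B = <-7, -12, 13, -21>.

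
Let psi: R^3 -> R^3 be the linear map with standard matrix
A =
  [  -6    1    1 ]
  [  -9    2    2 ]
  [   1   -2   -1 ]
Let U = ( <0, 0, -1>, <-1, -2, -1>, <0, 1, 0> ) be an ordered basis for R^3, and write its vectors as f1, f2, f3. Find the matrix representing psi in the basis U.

[[-2, -1, 3], [1, -3, -1], [0, -3, 0]]

Let P have columns f1, ..., f3. Then [psi]_U = P^(-1) A P.
Here det P = 1, so P^(-1) is integer; computing A P first and then P^(-1)(A P) gives [[-2, -1, 3], [1, -3, -1], [0, -3, 0]].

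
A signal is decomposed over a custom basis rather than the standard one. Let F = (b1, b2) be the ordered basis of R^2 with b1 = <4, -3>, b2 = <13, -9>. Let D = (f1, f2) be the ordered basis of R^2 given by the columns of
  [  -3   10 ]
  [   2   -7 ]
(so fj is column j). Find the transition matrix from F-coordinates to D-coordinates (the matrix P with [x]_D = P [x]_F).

[[2, -1], [1, 1]]

Take x = bj: its F-coordinates are the j-th standard unit vector, so P e_j — column j of P — equals [bj]_D.
b1 = 2f1 + f2, giving column 1 = <2, 1>; repeating for each j gives P = [[2, -1], [1, 1]].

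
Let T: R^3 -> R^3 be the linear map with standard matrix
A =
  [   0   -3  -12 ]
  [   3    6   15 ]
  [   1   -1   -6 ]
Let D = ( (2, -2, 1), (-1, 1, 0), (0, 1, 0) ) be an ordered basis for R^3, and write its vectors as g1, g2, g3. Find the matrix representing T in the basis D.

Let P have columns g1, ..., g3. Then [T]_D = P^(-1) A P.
Here det P = -1, so P^(-1) is integer; computing A P first and then P^(-1)(A P) gives [[-2, -2, -1], [2, -1, 1], [3, 0, 3]].

[[-2, -2, -1], [2, -1, 1], [3, 0, 3]]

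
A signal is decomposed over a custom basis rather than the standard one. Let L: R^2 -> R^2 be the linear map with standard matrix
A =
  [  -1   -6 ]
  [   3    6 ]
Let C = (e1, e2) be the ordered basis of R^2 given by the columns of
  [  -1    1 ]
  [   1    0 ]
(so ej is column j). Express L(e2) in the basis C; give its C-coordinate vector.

<3, 2>

Column 2 of [L]_C is the C-coordinate vector of L(e2).
In standard coordinates L(e2) = A e2 = <-1, 3>.
Converting to C: <-1, 3> = 3e1 + 2e2, so the coordinate vector is <3, 2>.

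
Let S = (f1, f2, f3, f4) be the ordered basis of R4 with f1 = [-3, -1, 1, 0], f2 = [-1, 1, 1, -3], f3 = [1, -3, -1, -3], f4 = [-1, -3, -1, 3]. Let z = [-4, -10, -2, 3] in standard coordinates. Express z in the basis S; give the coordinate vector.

[1, 0, 1, 2]

Write z = c_1 f1 + ... + c_4 f4 and solve for the c_i.
Gaussian elimination on [M | z] yields c = (1, 0, 1, 2).
Check: f1 + 0·f2 + f3 + 2f4 = [-4, -10, -2, 3].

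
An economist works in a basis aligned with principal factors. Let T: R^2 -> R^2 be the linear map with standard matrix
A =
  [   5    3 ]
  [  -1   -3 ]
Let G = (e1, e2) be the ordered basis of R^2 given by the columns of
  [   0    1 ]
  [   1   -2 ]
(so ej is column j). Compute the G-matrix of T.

[[3, 3], [3, -1]]

Let P have columns e1, e2. Then [T]_G = P^(-1) A P.
Here det P = -1, so P^(-1) is integer; computing A P first and then P^(-1)(A P) gives [[3, 3], [3, -1]].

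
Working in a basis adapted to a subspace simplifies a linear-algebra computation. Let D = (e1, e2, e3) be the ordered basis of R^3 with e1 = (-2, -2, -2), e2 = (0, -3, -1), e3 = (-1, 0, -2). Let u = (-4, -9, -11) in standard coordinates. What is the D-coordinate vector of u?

(0, 3, 4)

Write u = c_1 e1 + ... + c_3 e3 and solve for the c_i.
Row-reducing the augmented matrix [M | u] gives c = (0, 3, 4).
Check: 0·e1 + 3e2 + 4e3 = (-4, -9, -11).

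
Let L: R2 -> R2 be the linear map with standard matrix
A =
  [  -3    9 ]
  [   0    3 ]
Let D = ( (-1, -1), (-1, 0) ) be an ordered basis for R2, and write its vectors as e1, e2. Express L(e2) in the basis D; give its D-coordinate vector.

(0, -3)

Column 2 of [L]_D is the D-coordinate vector of L(e2).
In standard coordinates L(e2) = A e2 = (3, 0).
Converting to D: (3, 0) = 0·e1 - 3e2, so the coordinate vector is (0, -3).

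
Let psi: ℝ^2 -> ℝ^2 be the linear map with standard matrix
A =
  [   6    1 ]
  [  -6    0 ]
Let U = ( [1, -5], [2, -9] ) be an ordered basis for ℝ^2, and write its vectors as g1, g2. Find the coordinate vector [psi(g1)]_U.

Compute psi(g1) = A g1 = [1, -6] in standard coordinates.
Then write this in U-coordinates: solve for y in y_1 g1 + y_2 g2 = [1, -6].
This gives y = [3, -1], which is column 1 of [psi]_U.

[3, -1]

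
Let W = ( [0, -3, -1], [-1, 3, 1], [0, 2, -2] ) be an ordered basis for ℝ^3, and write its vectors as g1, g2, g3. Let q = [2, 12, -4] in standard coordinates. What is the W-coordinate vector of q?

Write q = c_1 g1 + ... + c_3 g3 and solve for the c_i.
Gaussian elimination on [M | q] yields c = (-4, -2, 3).
Check: -4g1 - 2g2 + 3g3 = [2, 12, -4].

[-4, -2, 3]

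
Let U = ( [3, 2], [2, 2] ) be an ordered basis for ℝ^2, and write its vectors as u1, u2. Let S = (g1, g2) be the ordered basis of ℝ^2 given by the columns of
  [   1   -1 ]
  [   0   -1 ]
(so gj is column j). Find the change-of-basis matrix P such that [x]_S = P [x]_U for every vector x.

[[1, 0], [-2, -2]]

Let M have columns uj and N have columns gj. Then for every x, N [x]_S = x = M [x]_U, so P = N^(-1) M.
Since det N = -1, N^(-1) has integer entries; multiplying gives P = [[1, 0], [-2, -2]].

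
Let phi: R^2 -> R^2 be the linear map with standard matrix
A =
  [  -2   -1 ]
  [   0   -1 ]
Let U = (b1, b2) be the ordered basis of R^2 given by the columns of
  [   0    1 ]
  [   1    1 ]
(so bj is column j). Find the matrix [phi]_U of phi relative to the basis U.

Let P have columns b1, b2. Then [phi]_U = P^(-1) A P.
Here det P = -1, so P^(-1) is integer; computing A P first and then P^(-1)(A P) gives [[0, 2], [-1, -3]].

[[0, 2], [-1, -3]]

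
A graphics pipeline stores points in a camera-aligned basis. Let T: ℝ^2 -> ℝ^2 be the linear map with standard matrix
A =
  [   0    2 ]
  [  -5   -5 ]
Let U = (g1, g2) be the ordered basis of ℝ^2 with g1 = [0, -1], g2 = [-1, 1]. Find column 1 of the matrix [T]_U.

Column 1 of [T]_U is the U-coordinate vector of T(g1).
In standard coordinates T(g1) = A g1 = [-2, 5].
Converting to U: [-2, 5] = -3g1 + 2g2, so the coordinate vector is [-3, 2].

[-3, 2]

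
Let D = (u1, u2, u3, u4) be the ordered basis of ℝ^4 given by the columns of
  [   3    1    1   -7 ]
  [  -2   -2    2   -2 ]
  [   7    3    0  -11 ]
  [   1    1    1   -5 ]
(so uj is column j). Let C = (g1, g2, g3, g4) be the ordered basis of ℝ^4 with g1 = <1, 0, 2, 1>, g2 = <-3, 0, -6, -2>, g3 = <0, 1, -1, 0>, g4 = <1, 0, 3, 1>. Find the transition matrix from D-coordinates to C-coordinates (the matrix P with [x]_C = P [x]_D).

Column j of P is [uj]_C, since P maps D-coordinates to C-coordinates.
Expressing u1 in C: u1 = -2g1 - 2g2 - 2g3 - g4, so column 1 of P is <-2, -2, -2, -1>.
Doing the same for each uj gives P = [[-2, 2, 1, -2], [-2, 0, 0, 2], [-2, -2, 2, -2], [-1, -1, 0, 1]].

[[-2, 2, 1, -2], [-2, 0, 0, 2], [-2, -2, 2, -2], [-1, -1, 0, 1]]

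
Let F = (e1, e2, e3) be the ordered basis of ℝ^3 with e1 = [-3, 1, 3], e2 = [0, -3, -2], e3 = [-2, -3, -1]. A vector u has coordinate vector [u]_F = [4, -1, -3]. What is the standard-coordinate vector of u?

u = M [u]_F, where M has columns e1, ..., e3.
Carrying out the matrix-vector product, u = [-6, 16, 17].

[-6, 16, 17]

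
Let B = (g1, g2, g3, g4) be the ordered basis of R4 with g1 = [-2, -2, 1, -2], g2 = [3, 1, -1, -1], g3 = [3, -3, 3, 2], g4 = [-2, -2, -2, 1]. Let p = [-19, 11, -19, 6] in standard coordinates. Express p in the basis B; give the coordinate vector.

[-4, -3, -4, 3]

We seek scalars with c_1 g1 + ... + c_4 g4 = p; equivalently solve M c = p where the columns of M are g1, ..., g4.
Gaussian elimination on [M | p] yields c = (-4, -3, -4, 3).
Check: -4g1 - 3g2 - 4g3 + 3g4 = [-19, 11, -19, 6].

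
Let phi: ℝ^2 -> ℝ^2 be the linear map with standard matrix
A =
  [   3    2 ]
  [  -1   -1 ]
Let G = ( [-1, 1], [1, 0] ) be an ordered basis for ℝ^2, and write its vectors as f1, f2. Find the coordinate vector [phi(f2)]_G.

Column 2 of [phi]_G is the G-coordinate vector of phi(f2).
In standard coordinates phi(f2) = A f2 = [3, -1].
Converting to G: [3, -1] = -f1 + 2f2, so the coordinate vector is [-1, 2].

[-1, 2]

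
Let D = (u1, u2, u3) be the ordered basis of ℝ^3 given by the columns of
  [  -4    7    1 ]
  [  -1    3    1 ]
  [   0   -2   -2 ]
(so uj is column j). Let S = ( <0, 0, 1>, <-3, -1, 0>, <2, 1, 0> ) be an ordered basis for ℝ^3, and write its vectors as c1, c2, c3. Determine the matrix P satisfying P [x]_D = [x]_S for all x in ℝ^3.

Let M have columns uj and N have columns cj. Then for every x, N [x]_S = x = M [x]_D, so P = N^(-1) M.
Since det N = -1, N^(-1) has integer entries; multiplying gives P = [[0, -2, -2], [2, -1, 1], [1, 2, 2]].

[[0, -2, -2], [2, -1, 1], [1, 2, 2]]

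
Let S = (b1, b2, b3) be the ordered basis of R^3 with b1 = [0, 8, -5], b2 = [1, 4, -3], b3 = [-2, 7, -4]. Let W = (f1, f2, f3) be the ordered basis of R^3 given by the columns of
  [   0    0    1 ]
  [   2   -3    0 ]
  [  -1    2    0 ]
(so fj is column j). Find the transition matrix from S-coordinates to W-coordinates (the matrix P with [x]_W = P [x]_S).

[[1, -1, 2], [-2, -2, -1], [0, 1, -2]]

Take x = bj: its S-coordinates are the j-th standard unit vector, so P e_j — column j of P — equals [bj]_W.
b1 = f1 - 2f2 + 0·f3, giving column 1 = [1, -2, 0]; repeating for each j gives P = [[1, -1, 2], [-2, -2, -1], [0, 1, -2]].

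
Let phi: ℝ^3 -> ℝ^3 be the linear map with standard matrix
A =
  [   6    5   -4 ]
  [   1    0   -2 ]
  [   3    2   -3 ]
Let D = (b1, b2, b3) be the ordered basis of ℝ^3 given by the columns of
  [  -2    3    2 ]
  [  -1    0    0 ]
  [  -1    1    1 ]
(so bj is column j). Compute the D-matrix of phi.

[[0, -1, 0], [-3, 2, 2], [-2, 3, 1]]

The j-th column of [phi]_D is [phi(bj)]_D.
phi(b1) = A b1 = (-13, 0, -5) = 0·b1 - 3b2 - 2b3, so column 1 is (0, -3, -2).
Repeating for b2, b3 and assembling the columns gives [[0, -1, 0], [-3, 2, 2], [-2, 3, 1]].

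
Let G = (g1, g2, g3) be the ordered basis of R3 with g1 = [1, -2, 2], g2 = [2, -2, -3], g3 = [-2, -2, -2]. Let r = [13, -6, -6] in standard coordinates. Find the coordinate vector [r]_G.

[1, 4, -2]

We seek scalars with c_1 g1 + ... + c_3 g3 = r; equivalently solve M c = r where the columns of M are g1, ..., g3.
Solving this 3x3 system gives c = (1, 4, -2).
Check: g1 + 4g2 - 2g3 = [13, -6, -6].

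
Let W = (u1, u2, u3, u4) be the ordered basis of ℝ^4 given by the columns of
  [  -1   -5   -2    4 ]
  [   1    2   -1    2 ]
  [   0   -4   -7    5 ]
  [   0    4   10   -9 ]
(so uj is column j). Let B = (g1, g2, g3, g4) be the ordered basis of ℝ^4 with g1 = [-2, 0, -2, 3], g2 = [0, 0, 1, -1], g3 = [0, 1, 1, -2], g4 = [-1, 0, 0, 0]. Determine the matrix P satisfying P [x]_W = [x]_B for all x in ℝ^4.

Let M have columns uj and N have columns gj. Then for every x, N [x]_B = x = M [x]_W, so P = N^(-1) M.
Since det N = -1, N^(-1) has integer entries; multiplying gives P = [[1, 2, 2, -2], [1, -2, -2, -1], [1, 2, -1, 2], [-1, 1, -2, 0]].

[[1, 2, 2, -2], [1, -2, -2, -1], [1, 2, -1, 2], [-1, 1, -2, 0]]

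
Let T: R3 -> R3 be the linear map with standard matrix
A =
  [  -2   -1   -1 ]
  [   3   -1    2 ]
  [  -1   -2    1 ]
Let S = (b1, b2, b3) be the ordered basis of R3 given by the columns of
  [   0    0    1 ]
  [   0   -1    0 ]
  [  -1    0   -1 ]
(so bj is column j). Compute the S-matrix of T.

[[0, -3, 3], [2, -1, -1], [1, 1, -1]]

Let P have columns b1, ..., b3. Then [T]_S = P^(-1) A P.
Here det P = -1, so P^(-1) is integer; computing A P first and then P^(-1)(A P) gives [[0, -3, 3], [2, -1, -1], [1, 1, -1]].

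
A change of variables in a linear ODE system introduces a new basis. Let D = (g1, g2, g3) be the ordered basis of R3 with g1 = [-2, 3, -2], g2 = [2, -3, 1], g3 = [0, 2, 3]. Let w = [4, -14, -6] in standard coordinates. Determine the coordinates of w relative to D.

[-4, -2, -4]

[w]_D is the unique c with M c = w, where M has columns g1, ..., g3.
Gaussian elimination on [M | w] yields c = (-4, -2, -4).
Check: -4g1 - 2g2 - 4g3 = [4, -14, -6].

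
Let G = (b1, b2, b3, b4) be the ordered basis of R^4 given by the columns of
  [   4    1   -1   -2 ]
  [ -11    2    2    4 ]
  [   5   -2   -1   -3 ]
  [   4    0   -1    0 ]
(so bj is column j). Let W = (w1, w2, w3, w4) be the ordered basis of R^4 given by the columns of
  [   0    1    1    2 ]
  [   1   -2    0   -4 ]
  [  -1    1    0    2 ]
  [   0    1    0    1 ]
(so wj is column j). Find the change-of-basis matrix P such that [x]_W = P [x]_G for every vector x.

[[1, 2, 0, 2], [2, 0, -1, 1], [-2, 1, 0, -1], [2, 0, 0, -1]]

Take x = bj: its G-coordinates are the j-th standard unit vector, so P e_j — column j of P — equals [bj]_W.
b1 = w1 + 2w2 - 2w3 + 2w4, giving column 1 = <1, 2, -2, 2>; repeating for each j gives P = [[1, 2, 0, 2], [2, 0, -1, 1], [-2, 1, 0, -1], [2, 0, 0, -1]].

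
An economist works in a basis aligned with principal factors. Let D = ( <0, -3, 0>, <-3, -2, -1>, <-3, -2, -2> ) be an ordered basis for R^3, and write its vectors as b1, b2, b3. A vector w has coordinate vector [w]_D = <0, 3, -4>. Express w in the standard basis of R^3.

By definition w = 0·b1 + 3b2 - 4b3.
Summing componentwise gives <3, 2, 5>.

<3, 2, 5>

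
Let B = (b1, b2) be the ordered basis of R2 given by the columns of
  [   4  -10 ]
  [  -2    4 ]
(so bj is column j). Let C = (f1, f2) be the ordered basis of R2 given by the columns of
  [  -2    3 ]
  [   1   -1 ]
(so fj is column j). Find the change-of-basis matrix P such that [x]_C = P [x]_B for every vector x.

[[-2, 2], [0, -2]]

Let M have columns bj and N have columns fj. Then for every x, N [x]_C = x = M [x]_B, so P = N^(-1) M.
Since det N = -1, N^(-1) has integer entries; multiplying gives P = [[-2, 2], [0, -2]].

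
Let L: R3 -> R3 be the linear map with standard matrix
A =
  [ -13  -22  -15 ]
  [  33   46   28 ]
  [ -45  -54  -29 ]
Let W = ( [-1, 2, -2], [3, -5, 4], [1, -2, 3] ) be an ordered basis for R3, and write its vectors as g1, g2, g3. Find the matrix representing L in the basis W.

[[3, 1, 3], [1, 3, -3], [-1, 3, -2]]

The j-th column of [L]_W is [L(gj)]_W.
L(g1) = A g1 = [-1, 3, -5] = 3g1 + g2 - g3, so column 1 is [3, 1, -1].
Repeating for g2, g3 and assembling the columns gives [[3, 1, 3], [1, 3, -3], [-1, 3, -2]].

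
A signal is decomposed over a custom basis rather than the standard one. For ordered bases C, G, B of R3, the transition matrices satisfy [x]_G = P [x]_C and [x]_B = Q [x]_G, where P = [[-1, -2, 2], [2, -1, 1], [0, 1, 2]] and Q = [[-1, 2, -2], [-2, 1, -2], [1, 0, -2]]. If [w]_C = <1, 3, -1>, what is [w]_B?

<3, 14, -11>

Apply P to get G-coordinates <-9, -2, 1>, then Q to get B-coordinates.
The result is [w]_B = <3, 14, -11>.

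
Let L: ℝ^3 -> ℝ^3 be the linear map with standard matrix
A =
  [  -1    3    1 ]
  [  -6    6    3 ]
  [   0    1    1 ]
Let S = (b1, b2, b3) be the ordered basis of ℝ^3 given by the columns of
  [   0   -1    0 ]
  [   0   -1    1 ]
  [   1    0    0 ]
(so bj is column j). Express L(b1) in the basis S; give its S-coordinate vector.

[1, -1, 2]

Column 1 of [L]_S is the S-coordinate vector of L(b1).
In standard coordinates L(b1) = A b1 = [1, 3, 1].
Converting to S: [1, 3, 1] = b1 - b2 + 2b3, so the coordinate vector is [1, -1, 2].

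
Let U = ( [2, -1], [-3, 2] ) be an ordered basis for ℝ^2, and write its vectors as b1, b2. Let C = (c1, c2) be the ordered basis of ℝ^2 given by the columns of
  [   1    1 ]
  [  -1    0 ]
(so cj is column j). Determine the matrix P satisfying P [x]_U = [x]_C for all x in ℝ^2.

Take x = bj: its U-coordinates are the j-th standard unit vector, so P e_j — column j of P — equals [bj]_C.
b1 = c1 + c2, giving column 1 = [1, 1]; repeating for each j gives P = [[1, -2], [1, -1]].

[[1, -2], [1, -1]]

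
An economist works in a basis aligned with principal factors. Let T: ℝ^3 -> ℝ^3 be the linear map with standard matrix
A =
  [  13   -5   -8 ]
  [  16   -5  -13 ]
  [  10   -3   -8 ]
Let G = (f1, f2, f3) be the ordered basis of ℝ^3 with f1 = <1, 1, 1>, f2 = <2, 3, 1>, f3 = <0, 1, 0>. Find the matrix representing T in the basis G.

[[-2, 3, -1], [1, 0, -2], [-3, 1, 2]]

The j-th column of [T]_G is [T(fj)]_G.
T(f1) = A f1 = <0, -2, -1> = -2f1 + f2 - 3f3, so column 1 is <-2, 1, -3>.
Repeating for f2, f3 and assembling the columns gives [[-2, 3, -1], [1, 0, -2], [-3, 1, 2]].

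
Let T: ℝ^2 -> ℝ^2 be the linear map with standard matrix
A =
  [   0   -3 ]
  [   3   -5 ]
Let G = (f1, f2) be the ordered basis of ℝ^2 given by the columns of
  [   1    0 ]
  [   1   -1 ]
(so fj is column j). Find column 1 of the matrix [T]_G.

Column 1 of [T]_G is the G-coordinate vector of T(f1).
In standard coordinates T(f1) = A f1 = [-3, -2].
Converting to G: [-3, -2] = -3f1 - f2, so the coordinate vector is [-3, -1].

[-3, -1]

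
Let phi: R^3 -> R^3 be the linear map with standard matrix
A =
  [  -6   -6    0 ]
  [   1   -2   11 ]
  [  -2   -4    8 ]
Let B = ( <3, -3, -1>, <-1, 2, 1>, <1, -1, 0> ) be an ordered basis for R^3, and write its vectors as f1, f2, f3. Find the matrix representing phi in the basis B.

[[0, -2, 1], [-2, 0, 3], [-2, 0, 0]]

The j-th column of [phi]_B is [phi(fj)]_B.
phi(f1) = A f1 = <0, -2, -2> = 0·f1 - 2f2 - 2f3, so column 1 is <0, -2, -2>.
Repeating for f2, f3 and assembling the columns gives [[0, -2, 1], [-2, 0, 3], [-2, 0, 0]].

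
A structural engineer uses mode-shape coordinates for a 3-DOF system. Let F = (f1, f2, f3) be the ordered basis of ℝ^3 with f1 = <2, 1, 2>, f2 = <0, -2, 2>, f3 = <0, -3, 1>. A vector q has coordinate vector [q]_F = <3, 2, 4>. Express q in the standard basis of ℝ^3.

<6, -13, 14>

The coordinates say q = 3f1 + 2f2 + 4f3; adding the scaled basis vectors gives <6, -13, 14>.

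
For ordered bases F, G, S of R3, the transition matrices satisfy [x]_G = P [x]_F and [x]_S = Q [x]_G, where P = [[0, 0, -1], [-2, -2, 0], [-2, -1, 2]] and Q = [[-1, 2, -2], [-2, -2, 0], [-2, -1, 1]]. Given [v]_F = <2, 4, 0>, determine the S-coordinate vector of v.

<-8, 24, 4>

First [v]_G = P [v]_F = <0, -12, -8>.
Then [v]_S = Q [v]_G = <-8, 24, 4>.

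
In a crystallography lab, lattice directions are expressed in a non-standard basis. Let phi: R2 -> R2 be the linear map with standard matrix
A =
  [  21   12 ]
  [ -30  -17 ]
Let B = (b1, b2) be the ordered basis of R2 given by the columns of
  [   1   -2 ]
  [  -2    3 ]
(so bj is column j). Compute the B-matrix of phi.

With P the matrix whose columns are b1, b2, [phi]_B = P^(-1) A P.
Column by column: phi(b1) = A b1 = <-3, 4>; its B-coordinates <1, 2> give column 1.
Continuing for each basis vector yields [phi]_B = [[1, 0], [2, 3]].

[[1, 0], [2, 3]]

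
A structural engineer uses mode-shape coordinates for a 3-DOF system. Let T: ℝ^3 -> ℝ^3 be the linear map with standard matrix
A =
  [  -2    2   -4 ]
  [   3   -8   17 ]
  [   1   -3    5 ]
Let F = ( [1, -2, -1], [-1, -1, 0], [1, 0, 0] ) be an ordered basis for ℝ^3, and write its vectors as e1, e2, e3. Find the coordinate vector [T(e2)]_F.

Column 2 of [T]_F is the F-coordinate vector of T(e2).
In standard coordinates T(e2) = A e2 = [0, 5, 2].
Converting to F: [0, 5, 2] = -2e1 - e2 + e3, so the coordinate vector is [-2, -1, 1].

[-2, -1, 1]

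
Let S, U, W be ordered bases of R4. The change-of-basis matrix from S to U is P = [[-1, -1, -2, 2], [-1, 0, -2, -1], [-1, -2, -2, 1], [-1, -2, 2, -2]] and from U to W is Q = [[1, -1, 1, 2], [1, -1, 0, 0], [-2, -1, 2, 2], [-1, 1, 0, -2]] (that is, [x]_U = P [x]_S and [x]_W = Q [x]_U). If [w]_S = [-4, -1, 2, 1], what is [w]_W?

[23, 4, 17, -20]

Composing the changes, [w]_W = Q P [w]_S.
Q P = [[-3, -7, 2, 0], [0, -1, 0, 3], [-1, -6, 6, -5], [2, 5, -4, 1]]; applying this to [-4, -1, 2, 1] gives [23, 4, 17, -20].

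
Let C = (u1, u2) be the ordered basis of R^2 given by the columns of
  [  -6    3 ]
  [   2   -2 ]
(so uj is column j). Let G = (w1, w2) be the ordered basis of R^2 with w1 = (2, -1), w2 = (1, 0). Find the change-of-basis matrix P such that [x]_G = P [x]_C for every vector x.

[[-2, 2], [-2, -1]]

Let M have columns uj and N have columns wj. Then for every x, N [x]_G = x = M [x]_C, so P = N^(-1) M.
Since det N = 1, N^(-1) has integer entries; multiplying gives P = [[-2, 2], [-2, -1]].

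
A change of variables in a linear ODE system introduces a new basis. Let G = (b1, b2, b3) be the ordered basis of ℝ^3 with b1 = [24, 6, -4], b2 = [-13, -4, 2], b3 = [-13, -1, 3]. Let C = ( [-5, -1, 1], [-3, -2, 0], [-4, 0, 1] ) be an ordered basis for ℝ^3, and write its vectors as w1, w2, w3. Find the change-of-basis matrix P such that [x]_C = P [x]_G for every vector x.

Column j of P is [bj]_C, since P maps G-coordinates to C-coordinates.
Expressing b1 in C: b1 = -2w1 - 2w2 - 2w3, so column 1 of P is [-2, -2, -2].
Doing the same for each bj gives P = [[-2, 2, 1], [-2, 1, 0], [-2, 0, 2]].

[[-2, 2, 1], [-2, 1, 0], [-2, 0, 2]]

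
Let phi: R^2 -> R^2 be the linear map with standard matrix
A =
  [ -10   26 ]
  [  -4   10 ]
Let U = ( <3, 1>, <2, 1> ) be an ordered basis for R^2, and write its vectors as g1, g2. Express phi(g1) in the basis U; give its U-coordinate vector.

Compute phi(g1) = A g1 = <-4, -2> in standard coordinates.
Then write this in U-coordinates: solve for y in y_1 g1 + y_2 g2 = <-4, -2>.
This gives y = <0, -2>, which is column 1 of [phi]_U.

<0, -2>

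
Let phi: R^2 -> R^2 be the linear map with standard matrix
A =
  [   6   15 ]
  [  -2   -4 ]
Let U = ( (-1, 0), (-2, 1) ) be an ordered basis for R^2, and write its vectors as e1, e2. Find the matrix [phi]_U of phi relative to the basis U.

With P the matrix whose columns are e1, e2, [phi]_U = P^(-1) A P.
Column by column: phi(e1) = A e1 = (-6, 2); its U-coordinates (2, 2) give column 1.
Continuing for each basis vector yields [phi]_U = [[2, -3], [2, 0]].

[[2, -3], [2, 0]]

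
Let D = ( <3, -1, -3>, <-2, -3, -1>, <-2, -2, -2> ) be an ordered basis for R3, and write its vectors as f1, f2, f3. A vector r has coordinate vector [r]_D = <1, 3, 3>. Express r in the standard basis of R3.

<-9, -16, -12>

r = M [r]_D, where M has columns f1, ..., f3.
Carrying out the matrix-vector product, r = <-9, -16, -12>.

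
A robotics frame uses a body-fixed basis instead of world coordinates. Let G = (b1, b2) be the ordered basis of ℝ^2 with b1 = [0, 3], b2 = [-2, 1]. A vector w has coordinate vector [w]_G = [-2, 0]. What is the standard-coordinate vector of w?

[0, -6]

By definition w = -2b1 + 0·b2.
Summing componentwise gives [0, -6].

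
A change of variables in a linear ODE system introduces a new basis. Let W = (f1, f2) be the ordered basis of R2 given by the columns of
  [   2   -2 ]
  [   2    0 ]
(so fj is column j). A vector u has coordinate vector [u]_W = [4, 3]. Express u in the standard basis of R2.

The coordinates say u = 4f1 + 3f2; adding the scaled basis vectors gives [2, 8].

[2, 8]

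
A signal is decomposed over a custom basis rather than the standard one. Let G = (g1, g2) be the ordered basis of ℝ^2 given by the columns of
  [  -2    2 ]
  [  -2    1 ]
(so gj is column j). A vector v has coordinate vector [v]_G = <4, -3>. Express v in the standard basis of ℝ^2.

<-14, -11>

By definition v = 4g1 - 3g2.
Summing componentwise gives <-14, -11>.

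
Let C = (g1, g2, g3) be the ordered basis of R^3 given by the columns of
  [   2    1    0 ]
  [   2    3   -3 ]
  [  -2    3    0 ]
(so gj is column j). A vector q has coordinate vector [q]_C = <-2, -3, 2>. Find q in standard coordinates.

<-7, -19, -5>

q = M [q]_C, where M has columns g1, ..., g3.
Carrying out the matrix-vector product, q = <-7, -19, -5>.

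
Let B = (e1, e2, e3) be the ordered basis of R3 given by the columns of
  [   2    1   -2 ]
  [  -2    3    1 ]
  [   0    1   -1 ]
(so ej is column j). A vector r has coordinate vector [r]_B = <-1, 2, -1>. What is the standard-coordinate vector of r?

By definition r = -e1 + 2e2 - e3.
Summing componentwise gives <2, 7, 3>.

<2, 7, 3>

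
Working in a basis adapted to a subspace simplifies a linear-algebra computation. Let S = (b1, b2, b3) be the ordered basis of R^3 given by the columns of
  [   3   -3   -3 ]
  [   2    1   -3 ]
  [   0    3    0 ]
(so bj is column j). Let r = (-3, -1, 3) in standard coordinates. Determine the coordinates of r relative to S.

[r]_S is the unique c with M c = r, where M has columns b1, ..., b3.
Gaussian elimination on [M | r] yields c = (2, 1, 2).
Check: 2b1 + b2 + 2b3 = (-3, -1, 3).

(2, 1, 2)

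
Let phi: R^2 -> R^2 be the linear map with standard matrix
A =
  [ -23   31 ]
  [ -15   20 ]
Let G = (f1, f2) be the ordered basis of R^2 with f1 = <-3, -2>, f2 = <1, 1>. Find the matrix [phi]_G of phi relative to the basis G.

The j-th column of [phi]_G is [phi(fj)]_G.
phi(f1) = A f1 = <7, 5> = -2f1 + f2, so column 1 is <-2, 1>.
Repeating for f2 and assembling the columns gives [[-2, -3], [1, -1]].

[[-2, -3], [1, -1]]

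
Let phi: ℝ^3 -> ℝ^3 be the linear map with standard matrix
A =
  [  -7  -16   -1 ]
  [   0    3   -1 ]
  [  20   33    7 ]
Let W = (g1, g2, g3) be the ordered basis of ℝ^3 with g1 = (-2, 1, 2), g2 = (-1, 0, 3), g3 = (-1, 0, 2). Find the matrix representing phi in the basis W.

[[1, -3, -2], [1, 3, 0], [1, -1, -1]]

Let P have columns g1, ..., g3. Then [phi]_W = P^(-1) A P.
Here det P = -1, so P^(-1) is integer; computing A P first and then P^(-1)(A P) gives [[1, -3, -2], [1, 3, 0], [1, -1, -1]].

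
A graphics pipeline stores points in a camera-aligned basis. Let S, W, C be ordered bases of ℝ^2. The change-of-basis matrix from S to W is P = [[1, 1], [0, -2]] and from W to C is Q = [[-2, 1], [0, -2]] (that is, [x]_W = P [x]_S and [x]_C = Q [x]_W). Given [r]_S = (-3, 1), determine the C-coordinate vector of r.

Composing the changes, [r]_C = Q P [r]_S.
Q P = [[-2, -4], [0, 4]]; applying this to (-3, 1) gives (2, 4).

(2, 4)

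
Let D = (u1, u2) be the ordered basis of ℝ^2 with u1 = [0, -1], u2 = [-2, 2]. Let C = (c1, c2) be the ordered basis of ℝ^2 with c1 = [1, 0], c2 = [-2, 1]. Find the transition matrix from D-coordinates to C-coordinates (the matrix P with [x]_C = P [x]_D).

Let M have columns uj and N have columns cj. Then for every x, N [x]_C = x = M [x]_D, so P = N^(-1) M.
Since det N = 1, N^(-1) has integer entries; multiplying gives P = [[-2, 2], [-1, 2]].

[[-2, 2], [-1, 2]]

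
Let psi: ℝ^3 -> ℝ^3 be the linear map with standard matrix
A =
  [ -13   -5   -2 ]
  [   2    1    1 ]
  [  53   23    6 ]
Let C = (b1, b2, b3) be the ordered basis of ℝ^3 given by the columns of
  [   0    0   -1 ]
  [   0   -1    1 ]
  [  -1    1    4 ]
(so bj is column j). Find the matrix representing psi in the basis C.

[[-3, 2, 3], [-1, -3, -3], [-2, -3, 0]]

Let P have columns b1, ..., b3. Then [psi]_C = P^(-1) A P.
Here det P = 1, so P^(-1) is integer; computing A P first and then P^(-1)(A P) gives [[-3, 2, 3], [-1, -3, -3], [-2, -3, 0]].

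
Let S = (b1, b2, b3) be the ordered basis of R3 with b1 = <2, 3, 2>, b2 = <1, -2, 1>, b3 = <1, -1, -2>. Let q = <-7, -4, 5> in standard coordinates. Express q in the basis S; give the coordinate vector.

<-2, 1, -4>

We seek scalars with c_1 b1 + ... + c_3 b3 = q; equivalently solve M c = q where the columns of M are b1, ..., b3.
Solving this 3x3 system gives c = (-2, 1, -4).
Check: -2b1 + b2 - 4b3 = <-7, -4, 5>.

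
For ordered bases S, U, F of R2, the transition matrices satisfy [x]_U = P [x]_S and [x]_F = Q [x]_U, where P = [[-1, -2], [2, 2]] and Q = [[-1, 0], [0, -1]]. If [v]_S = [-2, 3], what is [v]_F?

First [v]_U = P [v]_S = [-4, 2].
Then [v]_F = Q [v]_U = [4, -2].

[4, -2]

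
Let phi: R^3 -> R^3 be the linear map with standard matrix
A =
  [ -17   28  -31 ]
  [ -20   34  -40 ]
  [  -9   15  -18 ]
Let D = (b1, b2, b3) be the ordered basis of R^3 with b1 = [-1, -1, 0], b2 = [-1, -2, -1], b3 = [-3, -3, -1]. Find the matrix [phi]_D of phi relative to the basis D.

[[-1, -1, 2], [3, 0, 0], [3, 3, 0]]

Let P have columns b1, ..., b3. Then [phi]_D = P^(-1) A P.
Here det P = -1, so P^(-1) is integer; computing A P first and then P^(-1)(A P) gives [[-1, -1, 2], [3, 0, 0], [3, 3, 0]].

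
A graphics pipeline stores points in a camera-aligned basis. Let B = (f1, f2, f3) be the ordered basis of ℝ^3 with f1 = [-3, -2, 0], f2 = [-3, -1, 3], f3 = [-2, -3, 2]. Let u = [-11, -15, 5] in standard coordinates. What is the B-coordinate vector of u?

[2, -1, 4]

We seek scalars with c_1 f1 + ... + c_3 f3 = u; equivalently solve M c = u where the columns of M are f1, ..., f3.
Solving this 3x3 system gives c = (2, -1, 4).
Check: 2f1 - f2 + 4f3 = [-11, -15, 5].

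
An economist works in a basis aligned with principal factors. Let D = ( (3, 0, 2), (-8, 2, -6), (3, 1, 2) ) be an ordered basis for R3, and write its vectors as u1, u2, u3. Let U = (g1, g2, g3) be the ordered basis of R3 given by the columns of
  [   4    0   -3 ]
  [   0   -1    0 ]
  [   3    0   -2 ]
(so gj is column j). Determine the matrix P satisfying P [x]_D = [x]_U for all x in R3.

[[0, -2, 0], [0, -2, -1], [-1, 0, -1]]

Column j of P is [uj]_U, since P maps D-coordinates to U-coordinates.
Expressing u1 in U: u1 = 0·g1 + 0·g2 - g3, so column 1 of P is (0, 0, -1).
Doing the same for each uj gives P = [[0, -2, 0], [0, -2, -1], [-1, 0, -1]].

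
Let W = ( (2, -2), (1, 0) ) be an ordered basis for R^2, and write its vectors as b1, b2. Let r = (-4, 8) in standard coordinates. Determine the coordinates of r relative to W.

[r]_W is the unique c with M c = r, where M has columns b1, b2.
System: 2c_1 + c_2 = -4, -2c_1 + 0c_2 = 8; solving gives c_1 = -4, c_2 = 4.
Check: -4b1 + 4b2 = (-4, 8).

(-4, 4)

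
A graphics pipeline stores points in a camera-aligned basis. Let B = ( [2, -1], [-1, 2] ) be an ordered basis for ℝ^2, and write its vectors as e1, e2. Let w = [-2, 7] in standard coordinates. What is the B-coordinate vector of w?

We seek scalars with c_1 e1 + c_2 e2 = w; equivalently solve M c = w where the columns of M are e1, e2.
System: 2c_1 - c_2 = -2, -c_1 + 2c_2 = 7; solving gives c_1 = 1, c_2 = 4.
Check: e1 + 4e2 = [-2, 7].

[1, 4]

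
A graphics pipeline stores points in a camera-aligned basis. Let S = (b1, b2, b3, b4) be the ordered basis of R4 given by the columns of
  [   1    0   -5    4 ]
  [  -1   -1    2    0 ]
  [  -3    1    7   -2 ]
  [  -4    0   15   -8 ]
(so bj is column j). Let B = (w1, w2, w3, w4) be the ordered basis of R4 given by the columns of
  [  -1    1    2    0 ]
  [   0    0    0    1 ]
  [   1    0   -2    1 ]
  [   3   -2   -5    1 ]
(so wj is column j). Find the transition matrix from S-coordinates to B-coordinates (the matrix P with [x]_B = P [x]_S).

[[0, 0, 1, 2], [-1, 2, 0, 2], [1, -1, -2, 2], [-1, -1, 2, 0]]

Take x = bj: its S-coordinates are the j-th standard unit vector, so P e_j — column j of P — equals [bj]_B.
b1 = 0·w1 - w2 + w3 - w4, giving column 1 = [0, -1, 1, -1]; repeating for each j gives P = [[0, 0, 1, 2], [-1, 2, 0, 2], [1, -1, -2, 2], [-1, -1, 2, 0]].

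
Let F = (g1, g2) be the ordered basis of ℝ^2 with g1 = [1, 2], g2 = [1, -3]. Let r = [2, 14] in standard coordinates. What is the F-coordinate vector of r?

[4, -2]

Write r = c_1 g1 + c_2 g2 and solve for the c_i.
System: c_1 + c_2 = 2, 2c_1 - 3c_2 = 14; solving gives c_1 = 4, c_2 = -2.
Check: 4g1 - 2g2 = [2, 14].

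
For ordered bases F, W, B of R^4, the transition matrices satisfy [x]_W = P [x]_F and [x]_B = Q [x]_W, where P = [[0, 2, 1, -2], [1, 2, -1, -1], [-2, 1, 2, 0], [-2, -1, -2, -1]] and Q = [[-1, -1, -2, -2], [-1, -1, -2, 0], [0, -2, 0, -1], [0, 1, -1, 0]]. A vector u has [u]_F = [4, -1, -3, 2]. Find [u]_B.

Apply P to get W-coordinates [-9, 3, -15, -3], then Q to get B-coordinates.
The result is [u]_B = [42, 36, -3, 18].

[42, 36, -3, 18]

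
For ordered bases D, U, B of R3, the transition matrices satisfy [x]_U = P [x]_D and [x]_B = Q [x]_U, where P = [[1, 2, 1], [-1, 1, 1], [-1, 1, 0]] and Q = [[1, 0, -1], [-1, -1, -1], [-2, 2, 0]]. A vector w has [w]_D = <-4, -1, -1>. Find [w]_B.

Composing the changes, [w]_B = Q P [w]_D.
Q P = [[2, 1, 1], [1, -4, -2], [-4, -2, 0]]; applying this to <-4, -1, -1> gives <-10, 2, 18>.

<-10, 2, 18>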